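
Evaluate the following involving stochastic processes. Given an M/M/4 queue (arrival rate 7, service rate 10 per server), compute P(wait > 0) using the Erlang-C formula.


a = lambda/mu = 0.7000
rho = a/c = 0.1750
Erlang-C formula applied:
C(c,a) = 0.0060

0.0060


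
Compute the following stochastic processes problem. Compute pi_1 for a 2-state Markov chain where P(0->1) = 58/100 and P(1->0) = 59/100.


Stationary distribution: pi_0 = p10/(p01+p10), pi_1 = p01/(p01+p10)
p01 = 0.5800, p10 = 0.5900
pi_1 = 0.4957

0.4957


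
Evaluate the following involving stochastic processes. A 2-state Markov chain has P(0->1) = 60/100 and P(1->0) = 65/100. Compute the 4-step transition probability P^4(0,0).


Computing P^4 by matrix multiplication.
P = [[0.4000, 0.6000], [0.6500, 0.3500]]
After raising P to the power 4:
P^4(0,0) = 0.5219

0.5219


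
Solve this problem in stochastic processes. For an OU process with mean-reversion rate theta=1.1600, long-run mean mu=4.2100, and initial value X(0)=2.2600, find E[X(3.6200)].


E[X(t)] = mu + (X(0) - mu)*exp(-theta*t)
= 4.2100 + (2.2600 - 4.2100)*exp(-1.1600*3.6200)
= 4.2100 + -1.9500 * 0.0150
= 4.1807

4.1807


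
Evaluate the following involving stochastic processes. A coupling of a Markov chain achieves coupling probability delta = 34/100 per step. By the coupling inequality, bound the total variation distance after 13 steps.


TV distance bound <= (1-delta)^n
= (1 - 0.3400)^13
= 0.6600^13
= 0.0045

0.0045


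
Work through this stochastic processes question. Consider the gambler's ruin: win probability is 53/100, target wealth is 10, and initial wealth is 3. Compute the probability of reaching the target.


Gambler's ruin formula:
r = q/p = 0.4700/0.5300 = 0.8868
P(win) = (1 - r^i)/(1 - r^N)
= (1 - 0.8868^3)/(1 - 0.8868^10)
= 0.4328

0.4328


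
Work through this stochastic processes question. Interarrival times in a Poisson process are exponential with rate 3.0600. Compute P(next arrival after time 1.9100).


P(X > t) = exp(-lambda * t)
= exp(-3.0600 * 1.9100)
= exp(-5.8446) = 0.0029

0.0029


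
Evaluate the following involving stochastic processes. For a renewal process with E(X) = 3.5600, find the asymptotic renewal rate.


Long-run renewal rate = 1/E(X)
= 1/3.5600
= 0.2809

0.2809


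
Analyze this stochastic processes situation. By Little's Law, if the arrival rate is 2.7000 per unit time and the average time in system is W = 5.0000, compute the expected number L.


Little's Law: L = lambda * W
= 2.7000 * 5.0000
= 13.5000

13.5000


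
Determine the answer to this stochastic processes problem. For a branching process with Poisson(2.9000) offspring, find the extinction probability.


Since mu = 2.9000 > 1, extinction prob q < 1.
Solve s = exp(mu*(s-1)) iteratively.
q = 0.0668

0.0668


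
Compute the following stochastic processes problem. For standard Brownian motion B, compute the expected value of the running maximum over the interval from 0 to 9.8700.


E(max B(s)) = sqrt(2t/pi)
= sqrt(2*9.8700/pi)
= sqrt(6.2834)
= 2.5067

2.5067


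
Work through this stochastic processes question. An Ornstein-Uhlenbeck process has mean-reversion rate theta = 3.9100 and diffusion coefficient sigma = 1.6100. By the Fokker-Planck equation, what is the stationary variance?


Stationary variance = sigma^2 / (2*theta)
= 1.6100^2 / (2*3.9100)
= 2.5921 / 7.8200
= 0.3315

0.3315


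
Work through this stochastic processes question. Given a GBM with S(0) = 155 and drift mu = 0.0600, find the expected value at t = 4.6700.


E[S(t)] = S(0) * exp(mu * t)
= 155 * exp(0.0600 * 4.6700)
= 155 * 1.3234
= 205.1261

205.1261


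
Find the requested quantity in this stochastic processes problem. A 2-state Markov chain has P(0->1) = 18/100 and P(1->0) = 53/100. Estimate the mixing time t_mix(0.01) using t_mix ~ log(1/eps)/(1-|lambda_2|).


lambda_2 = |1 - p01 - p10| = |1 - 0.1800 - 0.5300| = 0.2900
t_mix ~ log(1/eps)/(1 - |lambda_2|)
= log(100)/(1 - 0.2900) = 4.6052/0.7100
= 6.4862

6.4862


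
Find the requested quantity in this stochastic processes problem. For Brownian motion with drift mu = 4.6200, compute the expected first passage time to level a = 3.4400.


Expected first passage time = a/mu
= 3.4400/4.6200
= 0.7446

0.7446


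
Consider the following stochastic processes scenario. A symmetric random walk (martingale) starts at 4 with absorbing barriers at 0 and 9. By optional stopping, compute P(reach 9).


By optional stopping theorem: E(M at tau) = M(0) = 4
P(hit 9)*9 + P(hit 0)*0 = 4
P(hit 9) = (4 - 0)/(9 - 0) = 4/9 = 0.4444

0.4444


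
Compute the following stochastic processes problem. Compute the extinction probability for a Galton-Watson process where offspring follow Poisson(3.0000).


Since mu = 3.0000 > 1, extinction prob q < 1.
Solve s = exp(mu*(s-1)) iteratively.
q = 0.0595

0.0595


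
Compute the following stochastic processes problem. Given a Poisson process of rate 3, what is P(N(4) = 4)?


P(N(t)=k) = (lambda*t)^k * exp(-lambda*t) / k!
lambda*t = 12
= 12^4 * exp(-12) / 4!
= 20736 * 6.1442e-06 / 24
= 0.0053

0.0053


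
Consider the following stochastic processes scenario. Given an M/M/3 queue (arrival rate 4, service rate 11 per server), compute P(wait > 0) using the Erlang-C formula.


a = lambda/mu = 0.3636
rho = a/c = 0.1212
Erlang-C formula applied:
C(c,a) = 0.0063

0.0063


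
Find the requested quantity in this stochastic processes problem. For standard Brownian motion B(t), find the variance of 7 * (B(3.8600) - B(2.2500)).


Var(alpha*(B(t)-B(s))) = alpha^2 * (t-s)
= 7^2 * (3.8600 - 2.2500)
= 49 * 1.6100
= 78.8900

78.8900


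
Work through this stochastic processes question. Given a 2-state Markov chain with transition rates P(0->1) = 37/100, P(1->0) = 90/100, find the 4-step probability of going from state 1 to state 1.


Computing P^4 by matrix multiplication.
P = [[0.6300, 0.3700], [0.9000, 0.1000]]
After raising P to the power 4:
P^4(1,1) = 0.2951

0.2951


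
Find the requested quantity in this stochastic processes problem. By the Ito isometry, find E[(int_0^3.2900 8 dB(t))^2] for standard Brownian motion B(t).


By Ito isometry: E[(int f dB)^2] = int f^2 dt
= 8^2 * 3.2900
= 64 * 3.2900 = 210.5600

210.5600


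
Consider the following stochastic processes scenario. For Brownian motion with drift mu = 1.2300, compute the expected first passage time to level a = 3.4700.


Expected first passage time = a/mu
= 3.4700/1.2300
= 2.8211

2.8211


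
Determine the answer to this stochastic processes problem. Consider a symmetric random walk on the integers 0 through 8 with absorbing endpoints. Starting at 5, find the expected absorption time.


For symmetric RW on 0,...,N with absorbing barriers, E(i) = i*(N-i)
E(5) = 5 * 3 = 15

15


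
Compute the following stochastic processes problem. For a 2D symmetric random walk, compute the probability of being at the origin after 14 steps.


P = C(14,7)^2 / 4^14
= 3432^2 / 268435456
= 11778624 / 268435456
= 0.0439

0.0439


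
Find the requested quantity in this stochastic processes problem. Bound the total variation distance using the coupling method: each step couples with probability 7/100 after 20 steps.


TV distance bound <= (1-delta)^n
= (1 - 0.0700)^20
= 0.9300^20
= 0.2342

0.2342


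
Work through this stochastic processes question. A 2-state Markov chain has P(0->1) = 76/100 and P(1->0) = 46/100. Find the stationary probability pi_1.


Stationary distribution: pi_0 = p10/(p01+p10), pi_1 = p01/(p01+p10)
p01 = 0.7600, p10 = 0.4600
pi_1 = 0.6230

0.6230


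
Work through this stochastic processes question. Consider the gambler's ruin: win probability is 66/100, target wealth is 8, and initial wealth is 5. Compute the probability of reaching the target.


Gambler's ruin formula:
r = q/p = 0.3400/0.6600 = 0.5152
P(win) = (1 - r^i)/(1 - r^N)
= (1 - 0.5152^5)/(1 - 0.5152^8)
= 0.9685

0.9685


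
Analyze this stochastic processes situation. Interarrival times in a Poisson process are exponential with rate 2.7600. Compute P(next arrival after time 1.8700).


P(X > t) = exp(-lambda * t)
= exp(-2.7600 * 1.8700)
= exp(-5.1612) = 0.0057

0.0057


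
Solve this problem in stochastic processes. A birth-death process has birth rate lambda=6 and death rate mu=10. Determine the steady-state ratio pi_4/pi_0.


For birth-death process, pi_n/pi_0 = (lambda/mu)^n
= (6/10)^4
= 0.1296

0.1296


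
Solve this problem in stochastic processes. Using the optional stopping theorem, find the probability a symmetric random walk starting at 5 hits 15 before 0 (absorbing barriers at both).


By optional stopping theorem: E(M at tau) = M(0) = 5
P(hit 15)*15 + P(hit 0)*0 = 5
P(hit 15) = (5 - 0)/(15 - 0) = 1/3 = 0.3333

0.3333


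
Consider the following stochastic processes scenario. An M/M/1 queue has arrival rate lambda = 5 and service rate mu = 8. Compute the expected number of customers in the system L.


rho = 5/8 = 0.6250
L = rho/(1-rho)
= 0.6250/0.3750
= 1.6667

1.6667


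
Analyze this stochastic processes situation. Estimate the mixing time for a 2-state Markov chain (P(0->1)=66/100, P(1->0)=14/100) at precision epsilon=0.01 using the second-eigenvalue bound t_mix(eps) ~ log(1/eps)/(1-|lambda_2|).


lambda_2 = |1 - p01 - p10| = |1 - 0.6600 - 0.1400| = 0.2000
t_mix ~ log(1/eps)/(1 - |lambda_2|)
= log(100)/(1 - 0.2000) = 4.6052/0.8000
= 5.7565

5.7565


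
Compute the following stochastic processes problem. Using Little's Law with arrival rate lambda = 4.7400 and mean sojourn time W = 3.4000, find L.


Little's Law: L = lambda * W
= 4.7400 * 3.4000
= 16.1160

16.1160


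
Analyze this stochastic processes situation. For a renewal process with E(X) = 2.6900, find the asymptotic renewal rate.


Long-run renewal rate = 1/E(X)
= 1/2.6900
= 0.3717

0.3717


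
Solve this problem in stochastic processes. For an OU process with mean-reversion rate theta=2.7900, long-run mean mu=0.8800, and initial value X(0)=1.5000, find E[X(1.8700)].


E[X(t)] = mu + (X(0) - mu)*exp(-theta*t)
= 0.8800 + (1.5000 - 0.8800)*exp(-2.7900*1.8700)
= 0.8800 + 0.6200 * 0.0054
= 0.8834

0.8834


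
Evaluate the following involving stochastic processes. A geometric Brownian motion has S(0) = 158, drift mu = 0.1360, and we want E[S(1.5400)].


E[S(t)] = S(0) * exp(mu * t)
= 158 * exp(0.1360 * 1.5400)
= 158 * 1.2330
= 194.8120

194.8120


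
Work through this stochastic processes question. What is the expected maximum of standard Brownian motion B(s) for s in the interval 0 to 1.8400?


E(max B(s)) = sqrt(2t/pi)
= sqrt(2*1.8400/pi)
= sqrt(1.1714)
= 1.0823

1.0823


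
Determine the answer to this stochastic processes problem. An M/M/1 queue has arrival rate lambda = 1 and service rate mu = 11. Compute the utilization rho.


rho = lambda/mu
= 1/11
= 0.0909

0.0909


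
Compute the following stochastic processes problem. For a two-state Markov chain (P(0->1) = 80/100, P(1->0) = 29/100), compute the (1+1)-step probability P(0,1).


P^2 = P^1 * P^1
Computing via matrix multiplication of the transition matrix.
Entry (0,1) of P^2 = 0.7280

0.7280


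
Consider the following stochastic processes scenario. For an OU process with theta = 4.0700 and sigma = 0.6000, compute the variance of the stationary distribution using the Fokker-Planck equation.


Stationary variance = sigma^2 / (2*theta)
= 0.6000^2 / (2*4.0700)
= 0.3600 / 8.1400
= 0.0442

0.0442


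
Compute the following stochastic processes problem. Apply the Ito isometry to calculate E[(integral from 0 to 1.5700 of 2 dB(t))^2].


By Ito isometry: E[(int f dB)^2] = int f^2 dt
= 2^2 * 1.5700
= 4 * 1.5700 = 6.2800

6.2800


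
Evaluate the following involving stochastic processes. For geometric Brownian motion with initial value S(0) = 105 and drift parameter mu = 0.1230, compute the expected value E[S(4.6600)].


E[S(t)] = S(0) * exp(mu * t)
= 105 * exp(0.1230 * 4.6600)
= 105 * 1.7739
= 186.2594

186.2594


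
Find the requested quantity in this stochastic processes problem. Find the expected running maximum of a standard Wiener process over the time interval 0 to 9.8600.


E(max B(s)) = sqrt(2t/pi)
= sqrt(2*9.8600/pi)
= sqrt(6.2771)
= 2.5054

2.5054


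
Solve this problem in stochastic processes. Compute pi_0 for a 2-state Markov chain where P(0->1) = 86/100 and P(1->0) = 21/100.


Stationary distribution: pi_0 = p10/(p01+p10), pi_1 = p01/(p01+p10)
p01 = 0.8600, p10 = 0.2100
pi_0 = 0.1963

0.1963


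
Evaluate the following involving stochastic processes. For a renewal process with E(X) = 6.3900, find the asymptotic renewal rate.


Long-run renewal rate = 1/E(X)
= 1/6.3900
= 0.1565

0.1565


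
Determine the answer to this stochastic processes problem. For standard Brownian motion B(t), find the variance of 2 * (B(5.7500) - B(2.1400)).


Var(alpha*(B(t)-B(s))) = alpha^2 * (t-s)
= 2^2 * (5.7500 - 2.1400)
= 4 * 3.6100
= 14.4400

14.4400


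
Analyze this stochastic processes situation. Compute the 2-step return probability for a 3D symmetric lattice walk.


P(return in 2 steps) = P(reverse first step) = 1/(2d)
= 1/6
= 0.1667

0.1667


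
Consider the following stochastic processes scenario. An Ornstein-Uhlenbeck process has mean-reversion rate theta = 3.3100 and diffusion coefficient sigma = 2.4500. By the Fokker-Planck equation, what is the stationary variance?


Stationary variance = sigma^2 / (2*theta)
= 2.4500^2 / (2*3.3100)
= 6.0025 / 6.6200
= 0.9067

0.9067


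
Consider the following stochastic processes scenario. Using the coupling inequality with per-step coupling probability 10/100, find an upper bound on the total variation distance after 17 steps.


TV distance bound <= (1-delta)^n
= (1 - 0.1000)^17
= 0.9000^17
= 0.1668

0.1668


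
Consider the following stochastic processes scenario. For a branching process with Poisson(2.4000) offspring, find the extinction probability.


Since mu = 2.4000 > 1, extinction prob q < 1.
Solve s = exp(mu*(s-1)) iteratively.
q = 0.1214

0.1214


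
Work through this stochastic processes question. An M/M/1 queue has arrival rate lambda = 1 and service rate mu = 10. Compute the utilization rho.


rho = lambda/mu
= 1/10
= 0.1000

0.1000


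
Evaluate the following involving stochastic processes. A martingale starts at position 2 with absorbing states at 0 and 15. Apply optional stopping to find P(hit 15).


By optional stopping theorem: E(M at tau) = M(0) = 2
P(hit 15)*15 + P(hit 0)*0 = 2
P(hit 15) = (2 - 0)/(15 - 0) = 2/15 = 0.1333

0.1333


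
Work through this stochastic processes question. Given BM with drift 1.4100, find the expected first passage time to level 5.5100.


Expected first passage time = a/mu
= 5.5100/1.4100
= 3.9078

3.9078


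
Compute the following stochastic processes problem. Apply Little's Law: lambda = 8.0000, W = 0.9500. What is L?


Little's Law: L = lambda * W
= 8.0000 * 0.9500
= 7.6000

7.6000


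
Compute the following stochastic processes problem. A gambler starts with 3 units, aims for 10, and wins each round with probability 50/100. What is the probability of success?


p = 1/2: P(win) = i/N = 3/10
= 0.3000

0.3000


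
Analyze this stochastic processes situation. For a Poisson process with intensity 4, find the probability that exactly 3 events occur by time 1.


P(N(t)=k) = (lambda*t)^k * exp(-lambda*t) / k!
lambda*t = 4
= 4^3 * exp(-4) / 3!
= 64 * 0.0183 / 6
= 0.1954

0.1954


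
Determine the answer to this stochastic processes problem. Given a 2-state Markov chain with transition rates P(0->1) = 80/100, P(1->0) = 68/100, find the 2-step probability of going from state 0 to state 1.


Computing P^2 by matrix multiplication.
P = [[0.2000, 0.8000], [0.6800, 0.3200]]
After raising P to the power 2:
P^2(0,1) = 0.4160

0.4160


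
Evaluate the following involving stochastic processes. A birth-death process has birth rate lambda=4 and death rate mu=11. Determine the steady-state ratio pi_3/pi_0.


For birth-death process, pi_n/pi_0 = (lambda/mu)^n
= (4/11)^3
= 0.0481

0.0481


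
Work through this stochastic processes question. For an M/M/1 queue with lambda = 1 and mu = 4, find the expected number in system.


rho = 1/4 = 0.2500
L = rho/(1-rho)
= 0.2500/0.7500
= 0.3333

0.3333


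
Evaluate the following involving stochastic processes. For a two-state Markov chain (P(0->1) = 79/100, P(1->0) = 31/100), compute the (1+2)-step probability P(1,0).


P^3 = P^1 * P^2
Computing via matrix multiplication of the transition matrix.
Entry (1,0) of P^3 = 0.2821

0.2821


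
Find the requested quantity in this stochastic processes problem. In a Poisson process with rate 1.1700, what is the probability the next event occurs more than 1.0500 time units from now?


P(X > t) = exp(-lambda * t)
= exp(-1.1700 * 1.0500)
= exp(-1.2285) = 0.2927

0.2927


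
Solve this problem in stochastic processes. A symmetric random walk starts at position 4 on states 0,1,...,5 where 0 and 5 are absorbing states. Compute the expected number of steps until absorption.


For symmetric RW on 0,...,N with absorbing barriers, E(i) = i*(N-i)
E(4) = 4 * 1 = 4

4


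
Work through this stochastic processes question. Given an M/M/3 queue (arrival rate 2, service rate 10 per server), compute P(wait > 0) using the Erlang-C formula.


a = lambda/mu = 0.2000
rho = a/c = 0.0667
Erlang-C formula applied:
C(c,a) = 0.0012

0.0012


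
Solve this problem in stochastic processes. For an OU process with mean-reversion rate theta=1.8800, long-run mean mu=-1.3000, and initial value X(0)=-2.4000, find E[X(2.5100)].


E[X(t)] = mu + (X(0) - mu)*exp(-theta*t)
= -1.3000 + (-2.4000 - -1.3000)*exp(-1.8800*2.5100)
= -1.3000 + -1.1000 * 0.0089
= -1.3098

-1.3098


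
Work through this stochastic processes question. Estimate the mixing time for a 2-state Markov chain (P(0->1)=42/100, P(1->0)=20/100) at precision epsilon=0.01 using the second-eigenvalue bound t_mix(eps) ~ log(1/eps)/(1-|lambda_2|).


lambda_2 = |1 - p01 - p10| = |1 - 0.4200 - 0.2000| = 0.3800
t_mix ~ log(1/eps)/(1 - |lambda_2|)
= log(100)/(1 - 0.3800) = 4.6052/0.6200
= 7.4277

7.4277


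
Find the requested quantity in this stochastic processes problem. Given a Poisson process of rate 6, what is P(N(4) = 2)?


P(N(t)=k) = (lambda*t)^k * exp(-lambda*t) / k!
lambda*t = 24
= 24^2 * exp(-24) / 2!
= 576 * 3.7751e-11 / 2
= 1.0872e-08

1.0872e-08


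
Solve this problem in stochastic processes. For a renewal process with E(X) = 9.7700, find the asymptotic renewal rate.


Long-run renewal rate = 1/E(X)
= 1/9.7700
= 0.1024

0.1024


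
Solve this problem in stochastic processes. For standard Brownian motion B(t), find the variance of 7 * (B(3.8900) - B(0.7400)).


Var(alpha*(B(t)-B(s))) = alpha^2 * (t-s)
= 7^2 * (3.8900 - 0.7400)
= 49 * 3.1500
= 154.3500

154.3500


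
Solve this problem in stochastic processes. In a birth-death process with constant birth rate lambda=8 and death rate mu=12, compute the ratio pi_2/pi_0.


For birth-death process, pi_n/pi_0 = (lambda/mu)^n
= (8/12)^2
= 0.4444

0.4444


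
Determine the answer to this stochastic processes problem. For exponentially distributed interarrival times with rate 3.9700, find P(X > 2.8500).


P(X > t) = exp(-lambda * t)
= exp(-3.9700 * 2.8500)
= exp(-11.3145) = 1.2195e-05

1.2195e-05


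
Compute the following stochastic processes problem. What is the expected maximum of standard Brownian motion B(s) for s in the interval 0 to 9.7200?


E(max B(s)) = sqrt(2t/pi)
= sqrt(2*9.7200/pi)
= sqrt(6.1879)
= 2.4876

2.4876


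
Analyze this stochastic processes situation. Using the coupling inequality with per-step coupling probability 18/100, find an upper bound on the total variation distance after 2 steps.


TV distance bound <= (1-delta)^n
= (1 - 0.1800)^2
= 0.8200^2
= 0.6724

0.6724


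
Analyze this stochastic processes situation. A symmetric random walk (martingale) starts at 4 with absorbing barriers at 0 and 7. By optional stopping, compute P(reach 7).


By optional stopping theorem: E(M at tau) = M(0) = 4
P(hit 7)*7 + P(hit 0)*0 = 4
P(hit 7) = (4 - 0)/(7 - 0) = 4/7 = 0.5714

0.5714


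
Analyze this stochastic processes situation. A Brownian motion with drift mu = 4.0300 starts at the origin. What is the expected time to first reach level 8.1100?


Expected first passage time = a/mu
= 8.1100/4.0300
= 2.0124

2.0124


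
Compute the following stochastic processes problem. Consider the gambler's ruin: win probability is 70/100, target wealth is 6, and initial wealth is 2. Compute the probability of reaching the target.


Gambler's ruin formula:
r = q/p = 0.3000/0.7000 = 0.4286
P(win) = (1 - r^i)/(1 - r^N)
= (1 - 0.4286^2)/(1 - 0.4286^6)
= 0.8214

0.8214


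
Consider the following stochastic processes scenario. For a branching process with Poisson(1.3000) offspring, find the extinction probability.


Since mu = 1.3000 > 1, extinction prob q < 1.
Solve s = exp(mu*(s-1)) iteratively.
q = 0.5770

0.5770


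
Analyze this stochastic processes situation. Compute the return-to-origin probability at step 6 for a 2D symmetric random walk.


P = C(6,3)^2 / 4^6
= 20^2 / 4096
= 400 / 4096
= 0.0977

0.0977


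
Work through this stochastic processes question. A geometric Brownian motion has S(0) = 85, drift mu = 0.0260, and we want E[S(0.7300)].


E[S(t)] = S(0) * exp(mu * t)
= 85 * exp(0.0260 * 0.7300)
= 85 * 1.0192
= 86.6287

86.6287


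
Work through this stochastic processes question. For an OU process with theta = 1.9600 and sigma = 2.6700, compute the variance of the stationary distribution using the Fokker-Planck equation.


Stationary variance = sigma^2 / (2*theta)
= 2.6700^2 / (2*1.9600)
= 7.1289 / 3.9200
= 1.8186

1.8186


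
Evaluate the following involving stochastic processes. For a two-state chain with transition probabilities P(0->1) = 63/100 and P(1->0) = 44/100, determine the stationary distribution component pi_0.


Stationary distribution: pi_0 = p10/(p01+p10), pi_1 = p01/(p01+p10)
p01 = 0.6300, p10 = 0.4400
pi_0 = 0.4112

0.4112


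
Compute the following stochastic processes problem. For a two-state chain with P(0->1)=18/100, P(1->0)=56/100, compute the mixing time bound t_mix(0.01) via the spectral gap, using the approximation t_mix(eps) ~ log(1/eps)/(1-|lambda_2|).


lambda_2 = |1 - p01 - p10| = |1 - 0.1800 - 0.5600| = 0.2600
t_mix ~ log(1/eps)/(1 - |lambda_2|)
= log(100)/(1 - 0.2600) = 4.6052/0.7400
= 6.2232

6.2232


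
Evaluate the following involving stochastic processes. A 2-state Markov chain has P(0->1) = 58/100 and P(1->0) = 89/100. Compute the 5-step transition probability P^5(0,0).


Computing P^5 by matrix multiplication.
P = [[0.4200, 0.5800], [0.8900, 0.1100]]
After raising P to the power 5:
P^5(0,0) = 0.5964

0.5964


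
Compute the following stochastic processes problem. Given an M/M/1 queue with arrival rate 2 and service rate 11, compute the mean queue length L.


rho = 2/11 = 0.1818
L = rho/(1-rho)
= 0.1818/0.8182
= 0.2222

0.2222


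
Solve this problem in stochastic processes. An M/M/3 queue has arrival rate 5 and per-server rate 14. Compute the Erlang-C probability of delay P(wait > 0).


a = lambda/mu = 0.3571
rho = a/c = 0.1190
Erlang-C formula applied:
C(c,a) = 0.0060

0.0060


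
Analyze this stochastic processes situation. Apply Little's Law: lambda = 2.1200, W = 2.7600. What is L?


Little's Law: L = lambda * W
= 2.1200 * 2.7600
= 5.8512

5.8512


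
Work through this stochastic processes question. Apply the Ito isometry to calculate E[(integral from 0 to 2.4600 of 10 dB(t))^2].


By Ito isometry: E[(int f dB)^2] = int f^2 dt
= 10^2 * 2.4600
= 100 * 2.4600 = 246.0000

246.0000


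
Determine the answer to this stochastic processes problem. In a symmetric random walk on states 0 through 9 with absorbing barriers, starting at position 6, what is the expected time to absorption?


For symmetric RW on 0,...,N with absorbing barriers, E(i) = i*(N-i)
E(6) = 6 * 3 = 18

18


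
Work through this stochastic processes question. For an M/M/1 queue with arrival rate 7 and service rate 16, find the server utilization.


rho = lambda/mu
= 7/16
= 0.4375

0.4375


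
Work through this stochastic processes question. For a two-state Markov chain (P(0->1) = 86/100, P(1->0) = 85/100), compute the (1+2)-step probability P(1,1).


P^3 = P^1 * P^2
Computing via matrix multiplication of the transition matrix.
Entry (1,1) of P^3 = 0.3250

0.3250


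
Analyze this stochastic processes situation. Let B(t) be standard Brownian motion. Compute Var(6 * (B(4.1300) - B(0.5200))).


Var(alpha*(B(t)-B(s))) = alpha^2 * (t-s)
= 6^2 * (4.1300 - 0.5200)
= 36 * 3.6100
= 129.9600

129.9600


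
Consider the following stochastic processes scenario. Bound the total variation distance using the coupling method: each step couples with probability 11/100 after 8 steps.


TV distance bound <= (1-delta)^n
= (1 - 0.1100)^8
= 0.8900^8
= 0.3937

0.3937


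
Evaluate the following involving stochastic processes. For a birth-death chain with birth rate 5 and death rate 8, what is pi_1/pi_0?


For birth-death process, pi_n/pi_0 = (lambda/mu)^n
= (5/8)^1
= 0.6250

0.6250


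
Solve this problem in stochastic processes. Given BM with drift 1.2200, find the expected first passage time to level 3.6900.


Expected first passage time = a/mu
= 3.6900/1.2200
= 3.0246

3.0246


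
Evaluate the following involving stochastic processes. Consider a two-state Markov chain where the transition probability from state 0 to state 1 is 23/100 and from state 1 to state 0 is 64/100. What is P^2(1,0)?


Computing P^2 by matrix multiplication.
P = [[0.7700, 0.2300], [0.6400, 0.3600]]
After raising P to the power 2:
P^2(1,0) = 0.7232

0.7232


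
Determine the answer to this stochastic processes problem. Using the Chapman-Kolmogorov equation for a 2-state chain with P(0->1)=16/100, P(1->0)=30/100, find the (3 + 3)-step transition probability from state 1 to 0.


P^6 = P^3 * P^3
Computing via matrix multiplication of the transition matrix.
Entry (1,0) of P^6 = 0.6360

0.6360


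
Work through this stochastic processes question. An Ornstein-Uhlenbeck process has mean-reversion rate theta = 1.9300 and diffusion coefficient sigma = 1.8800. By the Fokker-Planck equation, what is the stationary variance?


Stationary variance = sigma^2 / (2*theta)
= 1.8800^2 / (2*1.9300)
= 3.5344 / 3.8600
= 0.9156

0.9156


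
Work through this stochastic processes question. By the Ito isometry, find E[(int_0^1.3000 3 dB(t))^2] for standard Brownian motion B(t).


By Ito isometry: E[(int f dB)^2] = int f^2 dt
= 3^2 * 1.3000
= 9 * 1.3000 = 11.7000

11.7000


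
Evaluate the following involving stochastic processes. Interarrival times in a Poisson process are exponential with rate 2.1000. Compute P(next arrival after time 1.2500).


P(X > t) = exp(-lambda * t)
= exp(-2.1000 * 1.2500)
= exp(-2.6250) = 0.0724

0.0724


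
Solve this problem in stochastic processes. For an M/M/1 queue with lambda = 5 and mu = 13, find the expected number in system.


rho = 5/13 = 0.3846
L = rho/(1-rho)
= 0.3846/0.6154
= 0.6250

0.6250


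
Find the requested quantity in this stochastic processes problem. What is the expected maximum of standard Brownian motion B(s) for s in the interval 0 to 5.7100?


E(max B(s)) = sqrt(2t/pi)
= sqrt(2*5.7100/pi)
= sqrt(3.6351)
= 1.9066

1.9066


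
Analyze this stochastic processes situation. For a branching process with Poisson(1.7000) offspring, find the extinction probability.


Since mu = 1.7000 > 1, extinction prob q < 1.
Solve s = exp(mu*(s-1)) iteratively.
q = 0.3088

0.3088


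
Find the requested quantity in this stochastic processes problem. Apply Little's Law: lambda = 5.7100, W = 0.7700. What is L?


Little's Law: L = lambda * W
= 5.7100 * 0.7700
= 4.3967

4.3967


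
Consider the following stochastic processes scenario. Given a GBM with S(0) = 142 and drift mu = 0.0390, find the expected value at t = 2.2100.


E[S(t)] = S(0) * exp(mu * t)
= 142 * exp(0.0390 * 2.2100)
= 142 * 1.0900
= 154.7819

154.7819


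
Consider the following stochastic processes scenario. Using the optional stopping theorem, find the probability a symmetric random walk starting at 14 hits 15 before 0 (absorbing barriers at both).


By optional stopping theorem: E(M at tau) = M(0) = 14
P(hit 15)*15 + P(hit 0)*0 = 14
P(hit 15) = (14 - 0)/(15 - 0) = 14/15 = 0.9333

0.9333


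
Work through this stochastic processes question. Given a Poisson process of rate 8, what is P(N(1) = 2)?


P(N(t)=k) = (lambda*t)^k * exp(-lambda*t) / k!
lambda*t = 8
= 8^2 * exp(-8) / 2!
= 64 * 3.3546e-04 / 2
= 0.0107

0.0107


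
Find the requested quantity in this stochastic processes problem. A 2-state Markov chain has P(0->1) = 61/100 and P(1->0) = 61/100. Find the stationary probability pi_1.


Stationary distribution: pi_0 = p10/(p01+p10), pi_1 = p01/(p01+p10)
p01 = 0.6100, p10 = 0.6100
pi_1 = 0.5000

0.5000


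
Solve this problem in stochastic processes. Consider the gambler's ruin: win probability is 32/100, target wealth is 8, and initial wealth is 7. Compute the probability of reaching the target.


Gambler's ruin formula:
r = q/p = 0.6800/0.3200 = 2.1250
P(win) = (1 - r^i)/(1 - r^N)
= (1 - 2.1250^7)/(1 - 2.1250^8)
= 0.4693

0.4693


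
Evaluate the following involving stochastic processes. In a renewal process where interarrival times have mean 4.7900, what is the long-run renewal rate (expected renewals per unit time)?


Long-run renewal rate = 1/E(X)
= 1/4.7900
= 0.2088

0.2088


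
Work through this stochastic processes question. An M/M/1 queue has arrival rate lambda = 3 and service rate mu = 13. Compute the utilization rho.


rho = lambda/mu
= 3/13
= 0.2308

0.2308


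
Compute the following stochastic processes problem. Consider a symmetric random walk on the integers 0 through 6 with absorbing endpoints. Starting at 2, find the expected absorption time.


For symmetric RW on 0,...,N with absorbing barriers, E(i) = i*(N-i)
E(2) = 2 * 4 = 8

8


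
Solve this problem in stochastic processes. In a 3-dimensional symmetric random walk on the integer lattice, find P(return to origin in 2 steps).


P(return in 2 steps) = P(reverse first step) = 1/(2d)
= 1/6
= 0.1667

0.1667


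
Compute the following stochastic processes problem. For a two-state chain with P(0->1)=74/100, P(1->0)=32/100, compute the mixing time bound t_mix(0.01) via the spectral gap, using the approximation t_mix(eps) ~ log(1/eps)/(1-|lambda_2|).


lambda_2 = |1 - p01 - p10| = |1 - 0.7400 - 0.3200| = 0.0600
t_mix ~ log(1/eps)/(1 - |lambda_2|)
= log(100)/(1 - 0.0600) = 4.6052/0.9400
= 4.8991

4.8991


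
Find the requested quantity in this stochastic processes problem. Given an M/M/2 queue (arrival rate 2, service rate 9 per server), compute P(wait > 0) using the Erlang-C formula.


a = lambda/mu = 0.2222
rho = a/c = 0.1111
Erlang-C formula applied:
C(c,a) = 0.0222

0.0222


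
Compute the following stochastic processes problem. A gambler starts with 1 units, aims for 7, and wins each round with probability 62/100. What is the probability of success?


Gambler's ruin formula:
r = q/p = 0.3800/0.6200 = 0.6129
P(win) = (1 - r^i)/(1 - r^N)
= (1 - 0.6129^1)/(1 - 0.6129^7)
= 0.4001

0.4001


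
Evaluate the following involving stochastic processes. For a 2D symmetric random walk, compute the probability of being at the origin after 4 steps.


P = C(4,2)^2 / 4^4
= 6^2 / 256
= 36 / 256
= 0.1406

0.1406


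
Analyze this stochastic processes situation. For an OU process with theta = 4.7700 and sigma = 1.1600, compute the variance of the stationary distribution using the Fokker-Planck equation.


Stationary variance = sigma^2 / (2*theta)
= 1.1600^2 / (2*4.7700)
= 1.3456 / 9.5400
= 0.1410

0.1410


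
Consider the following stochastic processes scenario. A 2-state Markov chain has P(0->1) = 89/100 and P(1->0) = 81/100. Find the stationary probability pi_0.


Stationary distribution: pi_0 = p10/(p01+p10), pi_1 = p01/(p01+p10)
p01 = 0.8900, p10 = 0.8100
pi_0 = 0.4765

0.4765


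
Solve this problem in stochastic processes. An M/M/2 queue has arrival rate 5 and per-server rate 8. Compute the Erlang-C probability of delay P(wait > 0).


a = lambda/mu = 0.6250
rho = a/c = 0.3125
Erlang-C formula applied:
C(c,a) = 0.1488

0.1488


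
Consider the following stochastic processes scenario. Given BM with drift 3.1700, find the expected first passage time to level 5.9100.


Expected first passage time = a/mu
= 5.9100/3.1700
= 1.8644

1.8644


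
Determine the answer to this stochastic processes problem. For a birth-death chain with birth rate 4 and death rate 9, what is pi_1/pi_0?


For birth-death process, pi_n/pi_0 = (lambda/mu)^n
= (4/9)^1
= 0.4444

0.4444


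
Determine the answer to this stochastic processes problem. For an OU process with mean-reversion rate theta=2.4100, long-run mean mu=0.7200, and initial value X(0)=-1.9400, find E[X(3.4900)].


E[X(t)] = mu + (X(0) - mu)*exp(-theta*t)
= 0.7200 + (-1.9400 - 0.7200)*exp(-2.4100*3.4900)
= 0.7200 + -2.6600 * 2.2243e-04
= 0.7194

0.7194


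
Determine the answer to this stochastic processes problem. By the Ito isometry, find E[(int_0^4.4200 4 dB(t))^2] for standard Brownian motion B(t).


By Ito isometry: E[(int f dB)^2] = int f^2 dt
= 4^2 * 4.4200
= 16 * 4.4200 = 70.7200

70.7200


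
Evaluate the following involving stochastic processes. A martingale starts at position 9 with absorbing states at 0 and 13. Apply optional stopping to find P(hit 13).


By optional stopping theorem: E(M at tau) = M(0) = 9
P(hit 13)*13 + P(hit 0)*0 = 9
P(hit 13) = (9 - 0)/(13 - 0) = 9/13 = 0.6923

0.6923


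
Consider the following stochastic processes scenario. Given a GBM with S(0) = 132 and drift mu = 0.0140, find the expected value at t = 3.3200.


E[S(t)] = S(0) * exp(mu * t)
= 132 * exp(0.0140 * 3.3200)
= 132 * 1.0476
= 138.2802

138.2802


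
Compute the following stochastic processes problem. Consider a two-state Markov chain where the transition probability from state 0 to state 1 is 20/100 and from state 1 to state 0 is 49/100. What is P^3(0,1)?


Computing P^3 by matrix multiplication.
P = [[0.8000, 0.2000], [0.4900, 0.5100]]
After raising P to the power 3:
P^3(0,1) = 0.2812

0.2812


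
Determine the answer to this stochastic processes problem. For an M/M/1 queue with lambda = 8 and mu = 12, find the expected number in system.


rho = 8/12 = 0.6667
L = rho/(1-rho)
= 0.6667/0.3333
= 2.0000

2.0000


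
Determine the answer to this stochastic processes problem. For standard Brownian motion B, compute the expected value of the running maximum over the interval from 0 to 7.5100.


E(max B(s)) = sqrt(2t/pi)
= sqrt(2*7.5100/pi)
= sqrt(4.7810)
= 2.1866

2.1866


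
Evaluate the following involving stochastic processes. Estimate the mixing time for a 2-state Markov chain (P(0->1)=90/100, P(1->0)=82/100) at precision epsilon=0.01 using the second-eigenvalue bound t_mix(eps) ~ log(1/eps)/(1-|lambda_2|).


lambda_2 = |1 - p01 - p10| = |1 - 0.9000 - 0.8200| = 0.7200
t_mix ~ log(1/eps)/(1 - |lambda_2|)
= log(100)/(1 - 0.7200) = 4.6052/0.2800
= 16.4470

16.4470


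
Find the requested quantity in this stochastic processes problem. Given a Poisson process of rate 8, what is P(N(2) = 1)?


P(N(t)=k) = (lambda*t)^k * exp(-lambda*t) / k!
lambda*t = 16
= 16^1 * exp(-16) / 1!
= 16 * 1.1254e-07 / 1
= 1.8006e-06

1.8006e-06


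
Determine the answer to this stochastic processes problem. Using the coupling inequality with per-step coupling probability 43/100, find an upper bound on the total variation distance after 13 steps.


TV distance bound <= (1-delta)^n
= (1 - 0.4300)^13
= 0.5700^13
= 6.7046e-04

6.7046e-04


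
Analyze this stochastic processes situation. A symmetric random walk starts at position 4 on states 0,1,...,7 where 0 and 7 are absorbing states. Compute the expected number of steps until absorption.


For symmetric RW on 0,...,N with absorbing barriers, E(i) = i*(N-i)
E(4) = 4 * 3 = 12

12


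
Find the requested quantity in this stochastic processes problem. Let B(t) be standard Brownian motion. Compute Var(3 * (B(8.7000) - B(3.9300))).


Var(alpha*(B(t)-B(s))) = alpha^2 * (t-s)
= 3^2 * (8.7000 - 3.9300)
= 9 * 4.7700
= 42.9300

42.9300


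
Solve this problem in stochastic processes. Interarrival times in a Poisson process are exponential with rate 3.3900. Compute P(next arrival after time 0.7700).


P(X > t) = exp(-lambda * t)
= exp(-3.3900 * 0.7700)
= exp(-2.6103) = 0.0735

0.0735


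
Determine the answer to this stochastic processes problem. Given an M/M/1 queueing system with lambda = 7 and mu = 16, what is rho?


rho = lambda/mu
= 7/16
= 0.4375

0.4375


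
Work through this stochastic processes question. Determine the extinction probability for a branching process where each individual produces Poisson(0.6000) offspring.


Since mu = 0.6000 <= 1, extinction probability = 1.

1.0000


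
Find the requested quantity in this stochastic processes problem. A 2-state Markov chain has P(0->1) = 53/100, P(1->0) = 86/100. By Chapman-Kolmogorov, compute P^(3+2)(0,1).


P^5 = P^3 * P^2
Computing via matrix multiplication of the transition matrix.
Entry (0,1) of P^5 = 0.3847

0.3847


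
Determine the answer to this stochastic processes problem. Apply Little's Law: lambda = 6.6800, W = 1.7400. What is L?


Little's Law: L = lambda * W
= 6.6800 * 1.7400
= 11.6232

11.6232


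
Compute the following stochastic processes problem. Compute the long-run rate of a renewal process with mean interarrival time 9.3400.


Long-run renewal rate = 1/E(X)
= 1/9.3400
= 0.1071

0.1071


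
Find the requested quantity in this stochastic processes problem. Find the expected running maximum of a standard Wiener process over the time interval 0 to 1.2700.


E(max B(s)) = sqrt(2t/pi)
= sqrt(2*1.2700/pi)
= sqrt(0.8085)
= 0.8992

0.8992


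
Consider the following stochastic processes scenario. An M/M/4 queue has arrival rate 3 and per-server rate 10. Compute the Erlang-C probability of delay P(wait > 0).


a = lambda/mu = 0.3000
rho = a/c = 0.0750
Erlang-C formula applied:
C(c,a) = 2.7030e-04

2.7030e-04


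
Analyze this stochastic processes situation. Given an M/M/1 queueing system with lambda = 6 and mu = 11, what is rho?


rho = lambda/mu
= 6/11
= 0.5455

0.5455


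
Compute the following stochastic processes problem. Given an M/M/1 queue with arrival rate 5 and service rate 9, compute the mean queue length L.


rho = 5/9 = 0.5556
L = rho/(1-rho)
= 0.5556/0.4444
= 1.2500

1.2500


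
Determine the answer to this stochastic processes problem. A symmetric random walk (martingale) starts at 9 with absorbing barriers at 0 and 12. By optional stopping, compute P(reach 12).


By optional stopping theorem: E(M at tau) = M(0) = 9
P(hit 12)*12 + P(hit 0)*0 = 9
P(hit 12) = (9 - 0)/(12 - 0) = 3/4 = 0.7500

0.7500


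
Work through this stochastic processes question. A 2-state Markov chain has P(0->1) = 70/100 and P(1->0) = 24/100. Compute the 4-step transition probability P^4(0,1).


Computing P^4 by matrix multiplication.
P = [[0.3000, 0.7000], [0.2400, 0.7600]]
After raising P to the power 4:
P^4(0,1) = 0.7447

0.7447


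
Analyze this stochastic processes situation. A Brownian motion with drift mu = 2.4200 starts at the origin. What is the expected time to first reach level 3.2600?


Expected first passage time = a/mu
= 3.2600/2.4200
= 1.3471

1.3471


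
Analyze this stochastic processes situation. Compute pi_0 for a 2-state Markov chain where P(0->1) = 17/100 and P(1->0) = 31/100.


Stationary distribution: pi_0 = p10/(p01+p10), pi_1 = p01/(p01+p10)
p01 = 0.1700, p10 = 0.3100
pi_0 = 0.6458

0.6458
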